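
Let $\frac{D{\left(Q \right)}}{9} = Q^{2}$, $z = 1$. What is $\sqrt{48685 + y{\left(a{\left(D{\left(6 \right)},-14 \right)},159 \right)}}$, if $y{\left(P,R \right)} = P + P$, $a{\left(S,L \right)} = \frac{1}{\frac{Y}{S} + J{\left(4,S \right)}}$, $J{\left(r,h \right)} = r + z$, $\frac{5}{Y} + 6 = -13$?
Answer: $\frac{\sqrt{1844398913197}}{6155} \approx 220.65$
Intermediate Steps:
$Y = - \frac{5}{19}$ ($Y = \frac{5}{-6 - 13} = \frac{5}{-19} = 5 \left(- \frac{1}{19}\right) = - \frac{5}{19} \approx -0.26316$)
$J{\left(r,h \right)} = 1 + r$ ($J{\left(r,h \right)} = r + 1 = 1 + r$)
$D{\left(Q \right)} = 9 Q^{2}$
$a{\left(S,L \right)} = \frac{1}{5 - \frac{5}{19 S}}$ ($a{\left(S,L \right)} = \frac{1}{- \frac{5}{19 S} + \left(1 + 4\right)} = \frac{1}{- \frac{5}{19 S} + 5} = \frac{1}{5 - \frac{5}{19 S}}$)
$y{\left(P,R \right)} = 2 P$
$\sqrt{48685 + y{\left(a{\left(D{\left(6 \right)},-14 \right)},159 \right)}} = \sqrt{48685 + 2 \frac{19 \cdot 9 \cdot 6^{2}}{5 \left(-1 + 19 \cdot 9 \cdot 6^{2}\right)}} = \sqrt{48685 + 2 \frac{19 \cdot 9 \cdot 36}{5 \left(-1 + 19 \cdot 9 \cdot 36\right)}} = \sqrt{48685 + 2 \cdot \frac{19}{5} \cdot 324 \frac{1}{-1 + 19 \cdot 324}} = \sqrt{48685 + 2 \cdot \frac{19}{5} \cdot 324 \frac{1}{-1 + 6156}} = \sqrt{48685 + 2 \cdot \frac{19}{5} \cdot 324 \cdot \frac{1}{6155}} = \sqrt{48685 + 2 \cdot \frac{6156}{30775}} = \sqrt{48685 + \frac{12312}{30775}} = \sqrt{\frac{1498293187}{30775}} = \frac{\sqrt{1844398913197}}{6155}$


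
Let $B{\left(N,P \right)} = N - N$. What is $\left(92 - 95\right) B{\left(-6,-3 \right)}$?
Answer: $0$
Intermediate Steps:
$B{\left(N,P \right)} = 0$
$\left(92 - 95\right) B{\left(-6,-3 \right)} = \left(92 - 95\right) 0 = \left(-3\right) 0 = 0$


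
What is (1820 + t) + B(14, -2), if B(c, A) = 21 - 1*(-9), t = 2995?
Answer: 4845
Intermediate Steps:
B(c, A) = 30 (B(c, A) = 21 + 9 = 30)
(1820 + t) + B(14, -2) = (1820 + 2995) + 30 = 4815 + 30 = 4845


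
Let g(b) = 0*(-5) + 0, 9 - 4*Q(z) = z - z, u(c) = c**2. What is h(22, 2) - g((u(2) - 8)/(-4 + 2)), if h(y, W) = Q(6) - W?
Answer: 1/4 ≈ 0.25000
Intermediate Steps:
Q(z) = 9/4 (Q(z) = 9/4 - (z - z)/4 = 9/4 - 1/4*0 = 9/4 + 0 = 9/4)
g(b) = 0 (g(b) = 0 + 0 = 0)
h(y, W) = 9/4 - W
h(22, 2) - g((u(2) - 8)/(-4 + 2)) = (9/4 - 1*2) - 1*0 = (9/4 - 2) + 0 = 1/4 + 0 = 1/4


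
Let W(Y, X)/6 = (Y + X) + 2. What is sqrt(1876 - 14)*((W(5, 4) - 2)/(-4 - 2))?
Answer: -224*sqrt(38)/3 ≈ -460.28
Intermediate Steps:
W(Y, X) = 12 + 6*X + 6*Y (W(Y, X) = 6*((Y + X) + 2) = 6*((X + Y) + 2) = 6*(2 + X + Y) = 12 + 6*X + 6*Y)
sqrt(1876 - 14)*((W(5, 4) - 2)/(-4 - 2)) = sqrt(1876 - 14)*(((12 + 6*4 + 6*5) - 2)/(-4 - 2)) = sqrt(1862)*(((12 + 24 + 30) - 2)/(-6)) = (7*sqrt(38))*((66 - 2)*(-1/6)) = (7*sqrt(38))*(64*(-1/6)) = (7*sqrt(38))*(-32/3) = -224*sqrt(38)/3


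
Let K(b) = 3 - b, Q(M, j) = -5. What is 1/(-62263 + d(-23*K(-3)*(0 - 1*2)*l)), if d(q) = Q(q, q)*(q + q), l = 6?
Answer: -1/78823 ≈ -1.2687e-5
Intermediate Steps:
d(q) = -10*q (d(q) = -5*(q + q) = -10*q)
1/(-62263 + d(-23*K(-3)*(0 - 1*2)*l)) = 1/(-62263 - (-230)*((3 - 1*(-3))*(0 - 1*2))*6) = 1/(-62263 - (-230)*((3 + 3)*(0 - 2))*6) = 1/(-62263 - (-230)*(6*(-2))*6) = 1/(-62263 - (-230)*(-12*6)) = 1/(-62263 - (-230)*(-72)) = 1/(-62263 - 10*1656) = 1/(-62263 - 16560) = 1/(-78823) = -1/78823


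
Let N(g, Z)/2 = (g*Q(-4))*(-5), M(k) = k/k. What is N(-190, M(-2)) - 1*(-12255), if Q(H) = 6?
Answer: 23655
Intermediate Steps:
M(k) = 1
N(g, Z) = -60*g (N(g, Z) = 2*((g*6)*(-5)) = 2*((6*g)*(-5)) = 2*(-30*g) = -60*g)
N(-190, M(-2)) - 1*(-12255) = -60*(-190) - 1*(-12255) = 11400 + 12255 = 23655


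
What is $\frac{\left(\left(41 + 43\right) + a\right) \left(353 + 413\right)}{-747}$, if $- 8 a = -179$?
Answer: $- \frac{325933}{2988} \approx -109.08$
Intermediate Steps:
$a = \frac{179}{8}$ ($a = \left(- \frac{1}{8}\right) \left(-179\right) = \frac{179}{8} \approx 22.375$)
$\frac{\left(\left(41 + 43\right) + a\right) \left(353 + 413\right)}{-747} = \frac{\left(\left(41 + 43\right) + \frac{179}{8}\right) \left(353 + 413\right)}{-747} = \left(84 + \frac{179}{8}\right) 766 \left(- \frac{1}{747}\right) = \frac{851}{8} \cdot 766 \left(- \frac{1}{747}\right) = \frac{325933}{4} \left(- \frac{1}{747}\right) = - \frac{325933}{2988}$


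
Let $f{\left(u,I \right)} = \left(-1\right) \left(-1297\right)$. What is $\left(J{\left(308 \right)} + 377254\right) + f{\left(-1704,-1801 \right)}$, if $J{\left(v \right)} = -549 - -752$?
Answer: $378754$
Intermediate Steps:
$J{\left(v \right)} = 203$ ($J{\left(v \right)} = -549 + 752 = 203$)
$f{\left(u,I \right)} = 1297$
$\left(J{\left(308 \right)} + 377254\right) + f{\left(-1704,-1801 \right)} = \left(203 + 377254\right) + 1297 = 377457 + 1297 = 378754$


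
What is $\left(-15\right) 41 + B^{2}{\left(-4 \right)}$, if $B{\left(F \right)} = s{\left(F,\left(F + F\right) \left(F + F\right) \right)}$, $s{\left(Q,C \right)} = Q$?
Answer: $-599$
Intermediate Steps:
$B{\left(F \right)} = F$
$\left(-15\right) 41 + B^{2}{\left(-4 \right)} = \left(-15\right) 41 + \left(-4\right)^{2} = -615 + 16 = -599$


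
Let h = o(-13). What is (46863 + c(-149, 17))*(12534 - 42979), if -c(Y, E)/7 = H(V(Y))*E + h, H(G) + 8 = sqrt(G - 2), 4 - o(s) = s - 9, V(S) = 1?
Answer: -1450186685 + 3622955*I ≈ -1.4502e+9 + 3.623e+6*I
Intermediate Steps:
o(s) = 13 - s (o(s) = 4 - (s - 9) = 4 - (-9 + s) = 4 + (9 - s) = 13 - s)
H(G) = -8 + sqrt(-2 + G) (H(G) = -8 + sqrt(G - 2) = -8 + sqrt(-2 + G))
h = 26 (h = 13 - 1*(-13) = 13 + 13 = 26)
c(Y, E) = -182 - 7*E*(-8 + I) (c(Y, E) = -7*((-8 + sqrt(-2 + 1))*E + 26) = -7*((-8 + sqrt(-1))*E + 26) = -7*((-8 + I)*E + 26) = -7*(E*(-8 + I) + 26) = -7*(26 + E*(-8 + I)) = -182 - 7*E*(-8 + I))
(46863 + c(-149, 17))*(12534 - 42979) = (46863 + (-182 + 7*17*(8 - I)))*(12534 - 42979) = (46863 + (-182 + (952 - 119*I)))*(-30445) = (46863 + (770 - 119*I))*(-30445) = (47633 - 119*I)*(-30445) = -1450186685 + 3622955*I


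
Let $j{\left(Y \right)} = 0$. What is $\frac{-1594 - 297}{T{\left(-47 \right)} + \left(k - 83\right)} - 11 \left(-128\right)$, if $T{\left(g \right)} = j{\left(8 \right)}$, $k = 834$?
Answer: $\frac{1055517}{751} \approx 1405.5$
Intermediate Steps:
$T{\left(g \right)} = 0$
$\frac{-1594 - 297}{T{\left(-47 \right)} + \left(k - 83\right)} - 11 \left(-128\right) = \frac{-1594 - 297}{0 + \left(834 - 83\right)} - 11 \left(-128\right) = - \frac{1891}{0 + \left(834 - 83\right)} - -1408 = - \frac{1891}{0 + 751} + 1408 = - \frac{1891}{751} + 1408 = \frac{1055517}{751}$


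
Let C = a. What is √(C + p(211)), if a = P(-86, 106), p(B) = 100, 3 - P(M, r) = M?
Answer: 3*√21 ≈ 13.748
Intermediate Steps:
P(M, r) = 3 - M
a = 89 (a = 3 - 1*(-86) = 3 + 86 = 89)
C = 89
√(C + p(211)) = √(89 + 100) = √189 = 3*√21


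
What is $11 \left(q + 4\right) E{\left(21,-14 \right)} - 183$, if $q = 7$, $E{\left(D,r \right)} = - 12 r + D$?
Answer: $22686$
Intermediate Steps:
$E{\left(D,r \right)} = D - 12 r$
$11 \left(q + 4\right) E{\left(21,-14 \right)} - 183 = 11 \left(7 + 4\right) \left(21 - -168\right) - 183 = 11 \cdot 11 \left(21 + 168\right) - 183 = 121 \cdot 189 - 183 = 22869 - 183 = 22686$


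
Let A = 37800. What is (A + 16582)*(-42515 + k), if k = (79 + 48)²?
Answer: -1434923452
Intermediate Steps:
k = 16129 (k = 127² = 16129)
(A + 16582)*(-42515 + k) = (37800 + 16582)*(-42515 + 16129) = 54382*(-26386) = -1434923452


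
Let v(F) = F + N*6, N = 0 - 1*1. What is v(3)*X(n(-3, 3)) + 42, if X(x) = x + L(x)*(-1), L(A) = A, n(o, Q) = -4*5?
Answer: 42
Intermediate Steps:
N = -1 (N = 0 - 1 = -1)
n(o, Q) = -20
v(F) = -6 + F (v(F) = F - 1*6 = F - 6 = -6 + F)
X(x) = 0 (X(x) = x + x*(-1) = x - x = 0)
v(3)*X(n(-3, 3)) + 42 = (-6 + 3)*0 + 42 = -3*0 + 42 = 0 + 42 = 42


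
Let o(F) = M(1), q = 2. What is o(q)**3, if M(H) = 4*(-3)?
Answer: -1728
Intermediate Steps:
M(H) = -12
o(F) = -12
o(q)**3 = (-12)**3 = -1728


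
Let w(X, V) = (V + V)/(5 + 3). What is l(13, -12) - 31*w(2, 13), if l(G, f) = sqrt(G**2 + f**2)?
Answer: -403/4 + sqrt(313) ≈ -83.058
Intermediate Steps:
w(X, V) = V/4 (w(X, V) = (2*V)/8 = (2*V)*(1/8) = V/4)
l(13, -12) - 31*w(2, 13) = sqrt(13**2 + (-12)**2) - 31*13/4 = sqrt(169 + 144) - 31*13/4 = sqrt(313) - 403/4 = -403/4 + sqrt(313)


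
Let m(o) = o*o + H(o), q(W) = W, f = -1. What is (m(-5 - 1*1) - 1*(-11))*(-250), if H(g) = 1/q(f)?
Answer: -11500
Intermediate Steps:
H(g) = -1 (H(g) = 1/(-1) = -1)
m(o) = -1 + o**2 (m(o) = o*o - 1 = o**2 - 1 = -1 + o**2)
(m(-5 - 1*1) - 1*(-11))*(-250) = ((-1 + (-5 - 1*1)**2) - 1*(-11))*(-250) = ((-1 + (-5 - 1)**2) + 11)*(-250) = ((-1 + (-6)**2) + 11)*(-250) = ((-1 + 36) + 11)*(-250) = (35 + 11)*(-250) = 46*(-250) = -11500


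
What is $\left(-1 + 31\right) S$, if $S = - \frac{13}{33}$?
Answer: $- \frac{130}{11} \approx -11.818$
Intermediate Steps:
$S = - \frac{13}{33}$ ($S = \left(-13\right) \frac{1}{33} = - \frac{13}{33} \approx -0.39394$)
$\left(-1 + 31\right) S = \left(-1 + 31\right) \left(- \frac{13}{33}\right) = 30 \left(- \frac{13}{33}\right) = - \frac{130}{11}$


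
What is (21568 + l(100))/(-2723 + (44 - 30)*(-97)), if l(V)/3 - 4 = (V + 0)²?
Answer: -51580/4081 ≈ -12.639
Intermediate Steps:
l(V) = 12 + 3*V² (l(V) = 12 + 3*(V + 0)² = 12 + 3*V²)
(21568 + l(100))/(-2723 + (44 - 30)*(-97)) = (21568 + (12 + 3*100²))/(-2723 + (44 - 30)*(-97)) = (21568 + (12 + 3*10000))/(-2723 + 14*(-97)) = (21568 + (12 + 30000))/(-2723 - 1358) = (21568 + 30012)/(-4081) = 51580*(-1/4081) = -51580/4081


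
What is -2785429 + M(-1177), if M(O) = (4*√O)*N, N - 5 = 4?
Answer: -2785429 + 36*I*√1177 ≈ -2.7854e+6 + 1235.1*I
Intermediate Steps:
N = 9 (N = 5 + 4 = 9)
M(O) = 36*√O (M(O) = (4*√O)*9 = 36*√O)
-2785429 + M(-1177) = -2785429 + 36*√(-1177) = -2785429 + 36*(I*√1177) = -2785429 + 36*I*√1177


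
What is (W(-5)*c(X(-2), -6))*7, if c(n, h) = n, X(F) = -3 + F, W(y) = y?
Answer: 175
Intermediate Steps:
(W(-5)*c(X(-2), -6))*7 = -5*(-3 - 2)*7 = -5*(-5)*7 = 25*7 = 175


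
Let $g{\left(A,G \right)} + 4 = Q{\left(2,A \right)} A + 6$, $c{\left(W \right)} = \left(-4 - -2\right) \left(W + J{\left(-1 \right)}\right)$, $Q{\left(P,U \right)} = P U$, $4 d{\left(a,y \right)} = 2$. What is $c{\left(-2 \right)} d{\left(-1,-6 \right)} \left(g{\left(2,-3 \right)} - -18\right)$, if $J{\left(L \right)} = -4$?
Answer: $168$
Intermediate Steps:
$d{\left(a,y \right)} = \frac{1}{2}$ ($d{\left(a,y \right)} = \frac{1}{4} \cdot 2 = \frac{1}{2}$)
$c{\left(W \right)} = 8 - 2 W$ ($c{\left(W \right)} = \left(-4 - -2\right) \left(W - 4\right) = \left(-4 + 2\right) \left(-4 + W\right) = - 2 \left(-4 + W\right) = 8 - 2 W$)
$g{\left(A,G \right)} = 2 + 2 A^{2}$ ($g{\left(A,G \right)} = -4 + \left(2 A A + 6\right) = -4 + \left(2 A^{2} + 6\right) = -4 + \left(6 + 2 A^{2}\right) = 2 + 2 A^{2}$)
$c{\left(-2 \right)} d{\left(-1,-6 \right)} \left(g{\left(2,-3 \right)} - -18\right) = \left(8 - -4\right) \frac{1}{2} \left(\left(2 + 2 \cdot 2^{2}\right) - -18\right) = \left(8 + 4\right) \frac{1}{2} \left(\left(2 + 2 \cdot 4\right) + 18\right) = 12 \cdot \frac{1}{2} \left(\left(2 + 8\right) + 18\right) = 6 \left(10 + 18\right) = 6 \cdot 28 = 168$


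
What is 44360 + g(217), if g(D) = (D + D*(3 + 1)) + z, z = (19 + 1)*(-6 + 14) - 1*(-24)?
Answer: 45629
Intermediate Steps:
z = 184 (z = 20*8 + 24 = 160 + 24 = 184)
g(D) = 184 + 5*D (g(D) = (D + D*(3 + 1)) + 184 = (D + D*4) + 184 = (D + 4*D) + 184 = 5*D + 184 = 184 + 5*D)
44360 + g(217) = 44360 + (184 + 5*217) = 44360 + (184 + 1085) = 44360 + 1269 = 45629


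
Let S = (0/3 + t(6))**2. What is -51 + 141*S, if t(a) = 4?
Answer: 2205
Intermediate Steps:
S = 16 (S = (0/3 + 4)**2 = (0*(1/3) + 4)**2 = (0 + 4)**2 = 4**2 = 16)
-51 + 141*S = -51 + 141*16 = -51 + 2256 = 2205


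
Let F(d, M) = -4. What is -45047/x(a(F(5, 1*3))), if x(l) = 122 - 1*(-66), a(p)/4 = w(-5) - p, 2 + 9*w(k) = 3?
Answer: -45047/188 ≈ -239.61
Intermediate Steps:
w(k) = ⅑ (w(k) = -2/9 + (⅑)*3 = -2/9 + ⅓ = ⅑)
a(p) = 4/9 - 4*p (a(p) = 4*(⅑ - p) = 4/9 - 4*p)
x(l) = 188 (x(l) = 122 + 66 = 188)
-45047/x(a(F(5, 1*3))) = -45047/188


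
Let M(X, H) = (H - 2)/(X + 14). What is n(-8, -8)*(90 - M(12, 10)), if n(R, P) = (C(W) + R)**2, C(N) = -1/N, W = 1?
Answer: 94446/13 ≈ 7265.1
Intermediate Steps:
M(X, H) = (-2 + H)/(14 + X)
n(R, P) = (-1 + R)**2 (n(R, P) = (-1/1 + R)**2 = (-1*1 + R)**2 = (-1 + R)**2)
n(-8, -8)*(90 - M(12, 10)) = (-1 - 8)**2*(90 - (-2 + 10)/(14 + 12)) = (-9)**2*(90 - 8/26) = 81*(90 - 8/26) = 81*(90 - 1*4/13) = 81*(90 - 4/13) = 81*(1166/13) = 94446/13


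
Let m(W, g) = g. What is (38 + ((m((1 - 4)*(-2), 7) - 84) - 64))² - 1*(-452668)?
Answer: 463277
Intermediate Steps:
(38 + ((m((1 - 4)*(-2), 7) - 84) - 64))² - 1*(-452668) = (38 + ((7 - 84) - 64))² - 1*(-452668) = (38 + (-77 - 64))² + 452668 = (38 - 141)² + 452668 = (-103)² + 452668 = 10609 + 452668 = 463277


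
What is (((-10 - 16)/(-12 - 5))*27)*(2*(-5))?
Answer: -7020/17 ≈ -412.94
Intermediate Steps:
(((-10 - 16)/(-12 - 5))*27)*(2*(-5)) = (-26/(-17)*27)*(-10) = (-26*(-1/17)*27)*(-10) = ((26/17)*27)*(-10) = (702/17)*(-10) = -7020/17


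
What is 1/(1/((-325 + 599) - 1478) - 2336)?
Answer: -1204/2812545 ≈ -0.00042808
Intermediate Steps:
1/(1/((-325 + 599) - 1478) - 2336) = 1/(1/(274 - 1478) - 2336) = 1/(1/(-1204) - 2336) = 1/(-1/1204 - 2336) = 1/(-2812545/1204) = -1204/2812545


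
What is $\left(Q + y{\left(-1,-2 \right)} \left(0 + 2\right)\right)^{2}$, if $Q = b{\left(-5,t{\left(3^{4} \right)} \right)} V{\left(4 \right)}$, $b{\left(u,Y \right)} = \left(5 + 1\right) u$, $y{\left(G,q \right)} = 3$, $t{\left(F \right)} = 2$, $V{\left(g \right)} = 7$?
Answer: $41616$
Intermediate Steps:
$b{\left(u,Y \right)} = 6 u$
$Q = -210$ ($Q = 6 \left(-5\right) 7 = \left(-30\right) 7 = -210$)
$\left(Q + y{\left(-1,-2 \right)} \left(0 + 2\right)\right)^{2} = \left(-210 + 3 \left(0 + 2\right)\right)^{2} = \left(-210 + 3 \cdot 2\right)^{2} = \left(-210 + 6\right)^{2} = \left(-204\right)^{2} = 41616$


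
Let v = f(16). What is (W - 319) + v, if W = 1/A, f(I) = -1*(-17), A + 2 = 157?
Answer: -46809/155 ≈ -301.99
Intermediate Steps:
A = 155 (A = -2 + 157 = 155)
f(I) = 17
v = 17
W = 1/155 ≈ 0.0064516
(W - 319) + v = (1/155 - 319) + 17 = -49444/155 + 17 = -46809/155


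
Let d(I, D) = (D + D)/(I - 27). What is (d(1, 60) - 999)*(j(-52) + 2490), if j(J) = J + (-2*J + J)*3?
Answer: -33843918/13 ≈ -2.6034e+6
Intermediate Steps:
d(I, D) = 2*D/(-27 + I) (d(I, D) = (2*D)/(-27 + I) = 2*D/(-27 + I))
j(J) = -2*J (j(J) = J - J*3 = J - 3*J = -2*J)
(d(1, 60) - 999)*(j(-52) + 2490) = (2*60/(-27 + 1) - 999)*(-2*(-52) + 2490) = (2*60/(-26) - 999)*(104 + 2490) = (2*60*(-1/26) - 999)*2594 = (-60/13 - 999)*2594 = -13047/13*2594 = -33843918/13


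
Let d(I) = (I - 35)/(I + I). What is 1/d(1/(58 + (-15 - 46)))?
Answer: 1/53 ≈ 0.018868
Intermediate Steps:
d(I) = (-35 + I)/(2*I) (d(I) = (-35 + I)/((2*I)) = (-35 + I)*(1/(2*I)) = (-35 + I)/(2*I))
1/d(1/(58 + (-15 - 46))) = 1/((-35 + 1/(58 + (-15 - 46)))/(2*(1/(58 + (-15 - 46))))) = 1/((-35 + 1/(58 - 61))/(2*(1/(58 - 61)))) = 1/((-35 + 1/(-3))/(2*(1/(-3)))) = 1/((-35 - ⅓)/(2*(-⅓))) = 1/((½)*(-3)*(-106/3)) = 1/53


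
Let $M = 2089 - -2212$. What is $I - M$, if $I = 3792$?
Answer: $-509$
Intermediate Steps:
$M = 4301$ ($M = 2089 + 2212 = 4301$)
$I - M = 3792 - 4301 = -509$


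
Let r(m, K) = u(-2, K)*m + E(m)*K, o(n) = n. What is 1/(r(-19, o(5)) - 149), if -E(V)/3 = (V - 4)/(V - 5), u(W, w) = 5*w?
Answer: -8/5107 ≈ -0.0015665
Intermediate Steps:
E(V) = -3*(-4 + V)/(-5 + V) (E(V) = -3*(V - 4)/(V - 5) = -3*(-4 + V)/(-5 + V))
r(m, K) = 5*K*m + 3*K*(4 - m)/(-5 + m) (r(m, K) = (5*K)*m + (3*(4 - m)/(-5 + m))*K = 5*K*m + 3*K*(4 - m)/(-5 + m))
1/(r(-19, o(5)) - 149) = 1/(5*(12 - 28*(-19) + 5*(-19)**2)/(-5 - 19) - 149) = 1/(5*(12 + 532 + 5*361)/(-24) - 149) = 1/(5*(-1/24)*(12 + 532 + 1805) - 149) = 1/(5*(-1/24)*2349 - 149) = 1/(-3915/8 - 149) = 1/(-5107/8) = -8/5107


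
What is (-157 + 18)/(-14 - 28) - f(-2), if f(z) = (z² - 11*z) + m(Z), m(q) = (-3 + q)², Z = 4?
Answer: -995/42 ≈ -23.690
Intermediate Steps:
f(z) = 1 + z² - 11*z (f(z) = (z² - 11*z) + (-3 + 4)² = (z² - 11*z) + 1² = (z² - 11*z) + 1 = 1 + z² - 11*z)
(-157 + 18)/(-14 - 28) - f(-2) = (-157 + 18)/(-14 - 28) - (1 + (-2)² - 11*(-2)) = -139/(-42) - (1 + 4 + 22) = -139*(-1/42) - 1*27 = 139/42 - 27 = -995/42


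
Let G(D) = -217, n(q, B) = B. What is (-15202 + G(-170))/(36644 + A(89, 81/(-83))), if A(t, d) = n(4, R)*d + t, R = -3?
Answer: -1279777/3049082 ≈ -0.41973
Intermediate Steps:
A(t, d) = t - 3*d (A(t, d) = -3*d + t = t - 3*d)
(-15202 + G(-170))/(36644 + A(89, 81/(-83))) = (-15202 - 217)/(36644 + (89 - 243/(-83))) = -15419/(36644 + (89 - 243*(-1)/83)) = -15419/(36644 + (89 - 3*(-81/83))) = -15419/(36644 + (89 + 243/83)) = -15419/(36644 + 7630/83) = -15419/3049082/83 = -15419*83/3049082 = -1279777/3049082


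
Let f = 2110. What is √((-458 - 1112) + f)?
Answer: 6*√15 ≈ 23.238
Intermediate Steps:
√((-458 - 1112) + f) = √((-458 - 1112) + 2110) = √(-1570 + 2110) = √540 = 6*√15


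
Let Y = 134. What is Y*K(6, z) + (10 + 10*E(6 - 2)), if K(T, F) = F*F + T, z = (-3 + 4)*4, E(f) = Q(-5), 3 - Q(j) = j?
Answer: 3038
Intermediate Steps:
Q(j) = 3 - j
E(f) = 8 (E(f) = 3 - 1*(-5) = 3 + 5 = 8)
z = 4 (z = 1*4 = 4)
K(T, F) = T + F² (K(T, F) = F² + T = T + F²)
Y*K(6, z) + (10 + 10*E(6 - 2)) = 134*(6 + 4²) + (10 + 10*8) = 134*(6 + 16) + (10 + 80) = 134*22 + 90 = 2948 + 90 = 3038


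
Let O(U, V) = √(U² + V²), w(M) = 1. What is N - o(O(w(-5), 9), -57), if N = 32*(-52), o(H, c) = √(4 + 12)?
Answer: -1668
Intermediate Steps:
o(H, c) = 4 (o(H, c) = √16 = 4)
N = -1664
N - o(O(w(-5), 9), -57) = -1664 - 1*4 = -1664 - 4 = -1668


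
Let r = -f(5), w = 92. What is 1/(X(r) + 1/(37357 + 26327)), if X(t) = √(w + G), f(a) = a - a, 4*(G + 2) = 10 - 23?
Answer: -63684/351827798507 + 2027825928*√347/351827798507 ≈ 0.10737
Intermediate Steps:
G = -21/4 (G = -2 + (10 - 23)/4 = -2 + (¼)*(-13) = -2 - 13/4 = -21/4 ≈ -5.2500)
f(a) = 0
r = 0 (r = -1*0 = 0)
X(t) = √347/2 (X(t) = √(92 - 21/4) = √(347/4) = √347/2)
1/(X(r) + 1/(37357 + 26327)) = 1/(√347/2 + 1/(37357 + 26327)) = 1/(√347/2 + 1/63684) = 1/(1/63684 + √347/2)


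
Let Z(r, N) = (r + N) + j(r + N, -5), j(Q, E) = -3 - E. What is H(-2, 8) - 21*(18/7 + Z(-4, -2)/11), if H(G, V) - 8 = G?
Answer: -444/11 ≈ -40.364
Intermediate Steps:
H(G, V) = 8 + G
Z(r, N) = 2 + N + r (Z(r, N) = (r + N) + (-3 - 1*(-5)) = (N + r) + (-3 + 5) = (N + r) + 2 = 2 + N + r)
H(-2, 8) - 21*(18/7 + Z(-4, -2)/11) = (8 - 2) - 21*(18/7 + (2 - 2 - 4)/11) = 6 - 21*(18*(1/7) - 4*1/11) = 6 - 21*(18/7 - 4/11) = 6 - 21*170/77 = 6 - 510/11 = -444/11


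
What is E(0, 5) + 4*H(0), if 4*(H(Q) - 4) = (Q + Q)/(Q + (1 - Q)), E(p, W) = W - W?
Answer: 16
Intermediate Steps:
E(p, W) = 0
H(Q) = 4 + Q/2 (H(Q) = 4 + ((Q + Q)/(Q + (1 - Q)))/4 = 4 + ((2*Q)/1)/4 = 4 + ((2*Q)*1)/4 = 4 + (2*Q)/4 = 4 + Q/2)
E(0, 5) + 4*H(0) = 0 + 4*(4 + (1/2)*0) = 0 + 4*(4 + 0) = 0 + 4*4 = 0 + 16 = 16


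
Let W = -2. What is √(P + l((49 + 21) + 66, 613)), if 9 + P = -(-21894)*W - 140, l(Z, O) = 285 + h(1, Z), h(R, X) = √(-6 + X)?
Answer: √(-43652 + √130) ≈ 208.9*I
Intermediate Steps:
l(Z, O) = 285 + √(-6 + Z)
P = -43937 (P = -9 + (-(-21894)*(-2) - 140) = -9 + (-246*178 - 140) = -9 + (-43788 - 140) = -9 - 43928 = -43937)
√(P + l((49 + 21) + 66, 613)) = √(-43937 + (285 + √(-6 + ((49 + 21) + 66)))) = √(-43937 + (285 + √(-6 + (70 + 66)))) = √(-43937 + (285 + √(-6 + 136))) = √(-43937 + (285 + √130)) = √(-43652 + √130)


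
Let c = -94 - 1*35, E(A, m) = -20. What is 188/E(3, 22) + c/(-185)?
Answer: -322/37 ≈ -8.7027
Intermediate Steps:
c = -129 (c = -94 - 35 = -129)
188/E(3, 22) + c/(-185) = 188/(-20) - 129/(-185) = 188*(-1/20) - 129*(-1/185) = -47/5 + 129/185 = -322/37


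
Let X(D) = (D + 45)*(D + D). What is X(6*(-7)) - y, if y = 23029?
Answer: -23281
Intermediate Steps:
X(D) = 2*D*(45 + D) (X(D) = (45 + D)*(2*D) = 2*D*(45 + D))
X(6*(-7)) - y = 2*(6*(-7))*(45 + 6*(-7)) - 1*23029 = 2*(-42)*(45 - 42) - 23029 = 2*(-42)*3 - 23029 = -252 - 23029 = -23281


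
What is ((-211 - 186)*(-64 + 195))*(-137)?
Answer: 7124959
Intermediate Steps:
((-211 - 186)*(-64 + 195))*(-137) = -397*131*(-137) = -52007*(-137) = 7124959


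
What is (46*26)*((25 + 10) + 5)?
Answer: 47840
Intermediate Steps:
(46*26)*((25 + 10) + 5) = 1196*(35 + 5) = 1196*40 = 47840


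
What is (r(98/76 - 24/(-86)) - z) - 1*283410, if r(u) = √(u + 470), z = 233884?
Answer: -517294 + √1259067262/1634 ≈ -5.1727e+5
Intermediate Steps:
r(u) = √(470 + u)
(r(98/76 - 24/(-86)) - z) - 1*283410 = (√(470 + (98/76 - 24/(-86))) - 1*233884) - 1*283410 = (√(470 + (98*(1/76) - 24*(-1/86))) - 233884) - 283410 = (√(470 + (49/38 + 12/43)) - 233884) - 283410 = (√(470 + 2563/1634) - 233884) - 283410 = (√(770543/1634) - 233884) - 283410 = (√1259067262/1634 - 233884) - 283410 = (-233884 + √1259067262/1634) - 283410 = -517294 + √1259067262/1634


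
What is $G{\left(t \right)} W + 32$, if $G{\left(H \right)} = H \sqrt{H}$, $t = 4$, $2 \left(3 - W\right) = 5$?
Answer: $36$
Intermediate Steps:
$W = \frac{1}{2}$ ($W = 3 - \frac{5}{2} = \frac{1}{2} \approx 0.5$)
$G{\left(H \right)} = H^{\frac{3}{2}}$
$G{\left(t \right)} W + 32 = 4^{\frac{3}{2}} \cdot \frac{1}{2} + 32 = 8 \cdot \frac{1}{2} + 32 = 4 + 32 = 36$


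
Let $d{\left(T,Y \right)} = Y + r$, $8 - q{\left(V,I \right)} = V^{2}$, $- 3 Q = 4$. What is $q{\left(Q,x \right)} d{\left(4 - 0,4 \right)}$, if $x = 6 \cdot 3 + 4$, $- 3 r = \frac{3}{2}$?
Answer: $\frac{196}{9} \approx 21.778$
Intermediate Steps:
$Q = - \frac{4}{3}$ ($Q = \left(- \frac{1}{3}\right) 4 = - \frac{4}{3} \approx -1.3333$)
$r = - \frac{1}{2}$ ($r = - \frac{3 \cdot \frac{1}{2}}{3} = \left(- \frac{1}{3}\right) \frac{3}{2} = - \frac{1}{2} \approx -0.5$)
$x = 22$ ($x = 18 + 4 = 22$)
$q{\left(V,I \right)} = 8 - V^{2}$
$d{\left(T,Y \right)} = - \frac{1}{2} + Y$ ($d{\left(T,Y \right)} = Y - \frac{1}{2} = - \frac{1}{2} + Y$)
$q{\left(Q,x \right)} d{\left(4 - 0,4 \right)} = \left(8 - \left(- \frac{4}{3}\right)^{2}\right) \left(- \frac{1}{2} + 4\right) = \left(8 - \frac{16}{9}\right) \frac{7}{2} = \frac{56}{9} \cdot \frac{7}{2} = \frac{196}{9}$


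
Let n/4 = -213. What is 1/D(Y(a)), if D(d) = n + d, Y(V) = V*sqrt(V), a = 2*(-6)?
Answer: I/(12*(-71*I + 2*sqrt(3))) ≈ -0.0011709 + 5.7129e-5*I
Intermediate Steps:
n = -852 (n = 4*(-213) = -852)
a = -12
Y(V) = V**(3/2)
D(d) = -852 + d
1/D(Y(a)) = 1/(-852 + (-12)**(3/2)) = 1/(-852 - 24*I*sqrt(3))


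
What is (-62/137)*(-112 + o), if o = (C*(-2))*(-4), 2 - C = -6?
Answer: 2976/137 ≈ 21.723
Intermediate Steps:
C = 8 (C = 2 - 1*(-6) = 2 + 6 = 8)
o = 64 (o = (8*(-2))*(-4) = -16*(-4) = 64)
(-62/137)*(-112 + o) = (-62/137)*(-112 + 64) = -62*1/137*(-48) = -62/137*(-48) = 2976/137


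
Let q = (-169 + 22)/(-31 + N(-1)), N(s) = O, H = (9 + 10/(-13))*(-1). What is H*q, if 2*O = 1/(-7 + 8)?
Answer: -31458/793 ≈ -39.670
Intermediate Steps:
O = ½ (O = 1/(2*(-7 + 8)) = (½)/1 = (½)*1 = ½ ≈ 0.50000)
H = -107/13 (H = (9 + 10*(-1/13))*(-1) = (9 - 10/13)*(-1) = (107/13)*(-1) = -107/13 ≈ -8.2308)
N(s) = ½
q = 294/61 (q = (-169 + 22)/(-31 + ½) = -147/(-61/2) = -147*(-2/61) = 294/61 ≈ 4.8197)
H*q = -107/13*294/61 = -31458/793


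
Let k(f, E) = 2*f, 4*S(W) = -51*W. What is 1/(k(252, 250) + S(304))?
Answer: -1/3372 ≈ -0.00029656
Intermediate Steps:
S(W) = -51*W/4 (S(W) = (-51*W)/4 = -51*W/4)
1/(k(252, 250) + S(304)) = 1/(2*252 - 51/4*304) = 1/(504 - 3876) = 1/(-3372) = -1/3372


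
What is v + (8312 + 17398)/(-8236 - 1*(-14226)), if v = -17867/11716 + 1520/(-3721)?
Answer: 61592786983/26113546364 ≈ 2.3587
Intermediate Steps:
v = -84291427/43595236 (v = -17867*1/11716 + 1520*(-1/3721) = -17867/11716 - 1520/3721 = -84291427/43595236 ≈ -1.9335)
v + (8312 + 17398)/(-8236 - 1*(-14226)) = -84291427/43595236 + (8312 + 17398)/(-8236 - 1*(-14226)) = -84291427/43595236 + 25710/(-8236 + 14226) = -84291427/43595236 + 25710/5990 = -84291427/43595236 + 25710*(1/5990) = -84291427/43595236 + 2571/599 = 61592786983/26113546364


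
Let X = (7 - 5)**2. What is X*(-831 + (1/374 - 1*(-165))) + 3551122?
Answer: 663561648/187 ≈ 3.5485e+6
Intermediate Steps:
X = 4 (X = 2**2 = 4)
X*(-831 + (1/374 - 1*(-165))) + 3551122 = 4*(-831 + (1/374 - 1*(-165))) + 3551122 = 4*(-831 + (1/374 + 165)) + 3551122 = 4*(-831 + 61711/374) + 3551122 = 4*(-249083/374) + 3551122 = -498166/187 + 3551122 = 663561648/187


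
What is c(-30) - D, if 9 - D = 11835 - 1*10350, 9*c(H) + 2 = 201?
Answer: 13483/9 ≈ 1498.1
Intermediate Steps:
c(H) = 199/9 (c(H) = -2/9 + (⅑)*201 = -2/9 + 67/3 = 199/9)
D = -1476 (D = 9 - (11835 - 1*10350) = 9 - (11835 - 10350) = 9 - 1*1485 = 9 - 1485 = -1476)
c(-30) - D = 199/9 - 1*(-1476) = 199/9 + 1476 = 13483/9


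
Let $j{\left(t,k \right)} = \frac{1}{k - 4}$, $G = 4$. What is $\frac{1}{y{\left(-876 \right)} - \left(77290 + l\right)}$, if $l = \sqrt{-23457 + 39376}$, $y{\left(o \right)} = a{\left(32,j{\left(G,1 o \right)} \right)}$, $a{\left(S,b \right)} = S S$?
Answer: $- \frac{76266}{5816486837} + \frac{\sqrt{15919}}{5816486837} \approx -1.309 \cdot 10^{-5}$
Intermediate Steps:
$j{\left(t,k \right)} = \frac{1}{-4 + k}$
$a{\left(S,b \right)} = S^{2}$
$y{\left(o \right)} = 1024$ ($y{\left(o \right)} = 32^{2} = 1024$)
$l = \sqrt{15919} \approx 126.17$
$\frac{1}{y{\left(-876 \right)} - \left(77290 + l\right)} = \frac{1}{1024 - \left(77290 + \sqrt{15919}\right)} = \frac{1}{-76266 - \sqrt{15919}}$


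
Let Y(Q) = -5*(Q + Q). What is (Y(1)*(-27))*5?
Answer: 1350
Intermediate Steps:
Y(Q) = -10*Q
(Y(1)*(-27))*5 = (-10*1*(-27))*5 = -10*(-27)*5 = 270*5 = 1350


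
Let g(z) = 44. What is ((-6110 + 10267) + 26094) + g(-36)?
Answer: 30295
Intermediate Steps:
((-6110 + 10267) + 26094) + g(-36) = ((-6110 + 10267) + 26094) + 44 = (4157 + 26094) + 44 = 30251 + 44 = 30295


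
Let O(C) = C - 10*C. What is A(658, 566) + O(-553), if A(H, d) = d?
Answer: 5543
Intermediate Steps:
O(C) = -9*C
A(658, 566) + O(-553) = 566 - 9*(-553) = 566 + 4977 = 5543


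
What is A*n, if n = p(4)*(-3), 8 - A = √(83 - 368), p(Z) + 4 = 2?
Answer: 48 - 6*I*√285 ≈ 48.0 - 101.29*I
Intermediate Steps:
p(Z) = -2 (p(Z) = -4 + 2 = -2)
A = 8 - I*√285 (A = 8 - √(83 - 368) = 8 - √(-285) = 8 - I*√285 ≈ 8.0 - 16.882*I)
n = 6 (n = -2*(-3) = 6)
A*n = (8 - I*√285)*6 = 48 - 6*I*√285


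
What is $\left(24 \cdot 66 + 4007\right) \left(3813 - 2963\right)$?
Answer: $4752350$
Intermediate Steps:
$\left(24 \cdot 66 + 4007\right) \left(3813 - 2963\right) = \left(1584 + 4007\right) 850 = 5591 \cdot 850 = 4752350$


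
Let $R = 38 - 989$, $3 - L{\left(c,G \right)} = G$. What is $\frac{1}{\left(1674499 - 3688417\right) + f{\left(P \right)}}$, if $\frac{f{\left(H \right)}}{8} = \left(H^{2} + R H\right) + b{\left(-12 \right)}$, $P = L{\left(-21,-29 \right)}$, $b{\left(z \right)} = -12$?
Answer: $- \frac{1}{2249278} \approx -4.4459 \cdot 10^{-7}$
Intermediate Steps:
$L{\left(c,G \right)} = 3 - G$
$R = -951$
$P = 32$ ($P = 3 - -29 = 3 + 29 = 32$)
$f{\left(H \right)} = -96 - 7608 H + 8 H^{2}$ ($f{\left(H \right)} = 8 \left(\left(H^{2} - 951 H\right) - 12\right) = 8 \left(-12 + H^{2} - 951 H\right) = -96 - 7608 H + 8 H^{2}$)
$\frac{1}{\left(1674499 - 3688417\right) + f{\left(P \right)}} = \frac{1}{\left(1674499 - 3688417\right) - \left(243552 - 8192\right)} = \frac{1}{\left(1674499 - 3688417\right) - 235360} = \frac{1}{-2013918 - 235360} = \frac{1}{-2249278} = - \frac{1}{2249278}$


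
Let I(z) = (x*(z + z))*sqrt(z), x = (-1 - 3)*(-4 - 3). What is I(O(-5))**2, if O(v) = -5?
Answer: -392000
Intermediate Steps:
x = 28 (x = -4*(-7) = 28)
I(z) = 56*z**(3/2) (I(z) = (28*(z + z))*sqrt(z) = (28*(2*z))*sqrt(z) = (56*z)*sqrt(z) = 56*z**(3/2))
I(O(-5))**2 = (56*(-5)**(3/2))**2 = (56*(-5*I*sqrt(5)))**2 = (-280*I*sqrt(5))**2 = -392000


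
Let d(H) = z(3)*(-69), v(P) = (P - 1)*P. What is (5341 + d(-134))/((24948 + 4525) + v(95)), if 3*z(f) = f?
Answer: 5272/38403 ≈ 0.13728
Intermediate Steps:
z(f) = f/3
v(P) = P*(-1 + P) (v(P) = (-1 + P)*P = P*(-1 + P))
d(H) = -69 (d(H) = ((⅓)*3)*(-69) = 1*(-69) = -69)
(5341 + d(-134))/((24948 + 4525) + v(95)) = (5341 - 69)/((24948 + 4525) + 95*(-1 + 95)) = 5272/(29473 + 95*94) = 5272/(29473 + 8930) = 5272/38403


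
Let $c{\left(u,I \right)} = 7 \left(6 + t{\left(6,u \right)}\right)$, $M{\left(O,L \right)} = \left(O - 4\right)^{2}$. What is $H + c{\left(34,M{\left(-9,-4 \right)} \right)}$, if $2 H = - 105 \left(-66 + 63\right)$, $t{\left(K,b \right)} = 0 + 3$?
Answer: $\frac{441}{2} \approx 220.5$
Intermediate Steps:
$M{\left(O,L \right)} = \left(-4 + O\right)^{2}$
$t{\left(K,b \right)} = 3$
$c{\left(u,I \right)} = 63$ ($c{\left(u,I \right)} = 7 \left(6 + 3\right) = 7 \cdot 9 = 63$)
$H = \frac{315}{2}$ ($H = \frac{\left(-105\right) \left(-66 + 63\right)}{2} = \frac{\left(-105\right) \left(-3\right)}{2} = \frac{1}{2} \cdot 315 = \frac{315}{2} \approx 157.5$)
$H + c{\left(34,M{\left(-9,-4 \right)} \right)} = \frac{315}{2} + 63 = \frac{441}{2}$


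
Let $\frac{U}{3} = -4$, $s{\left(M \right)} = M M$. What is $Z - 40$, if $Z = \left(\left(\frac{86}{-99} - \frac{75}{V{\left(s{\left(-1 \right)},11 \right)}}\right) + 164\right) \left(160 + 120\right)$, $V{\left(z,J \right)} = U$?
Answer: $\frac{4691290}{99} \approx 47387.0$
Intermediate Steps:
$s{\left(M \right)} = M^{2}$
$U = -12$ ($U = 3 \left(-4\right) = -12$)
$V{\left(z,J \right)} = -12$
$Z = \frac{4695250}{99}$ ($Z = \left(\left(\frac{86}{-99} - \frac{75}{-12}\right) + 164\right) \left(160 + 120\right) = \left(\left(86 \left(- \frac{1}{99}\right) - - \frac{25}{4}\right) + 164\right) 280 = \left(\left(- \frac{86}{99} + \frac{25}{4}\right) + 164\right) 280 = \left(\frac{2131}{396} + 164\right) 280 = \frac{67075}{396} \cdot 280 = \frac{4695250}{99} \approx 47427.0$)
$Z - 40 = \frac{4695250}{99} - 40 = \frac{4691290}{99}$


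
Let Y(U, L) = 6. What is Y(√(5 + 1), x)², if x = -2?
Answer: 36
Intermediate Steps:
Y(√(5 + 1), x)² = 6² = 36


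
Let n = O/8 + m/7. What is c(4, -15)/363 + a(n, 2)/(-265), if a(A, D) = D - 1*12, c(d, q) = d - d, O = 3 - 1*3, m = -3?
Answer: 2/53 ≈ 0.037736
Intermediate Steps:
O = 0 (O = 3 - 3 = 0)
c(d, q) = 0
n = -3/7 (n = 0/8 - 3/7 = 0*(⅛) - 3*⅐ = 0 - 3/7 = -3/7 ≈ -0.42857)
a(A, D) = -12 + D (a(A, D) = D - 12 = -12 + D)
c(4, -15)/363 + a(n, 2)/(-265) = 0/363 + (-12 + 2)/(-265) = 0*(1/363) - 10*(-1/265) = 0 + 2/53 = 2/53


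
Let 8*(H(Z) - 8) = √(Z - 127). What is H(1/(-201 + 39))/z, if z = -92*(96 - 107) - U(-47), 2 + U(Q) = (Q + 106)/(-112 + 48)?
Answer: 512/64955 + 4*I*√1646/116919 ≈ 0.0078824 + 0.001388*I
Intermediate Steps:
U(Q) = -117/32 - Q/64 (U(Q) = -2 + (Q + 106)/(-112 + 48) = -2 + (106 + Q)/(-64) = -2 + (106 + Q)*(-1/64) = -2 + (-53/32 - Q/64) = -117/32 - Q/64)
H(Z) = 8 + √(-127 + Z)/8 (H(Z) = 8 + √(Z - 127)/8 = 8 + √(-127 + Z)/8)
z = 64955/64 (z = -92*(96 - 107) - (-117/32 - 1/64*(-47)) = -92*(-11) - (-117/32 + 47/64) = 1012 - 1*(-187/64) = 1012 + 187/64 = 64955/64 ≈ 1014.9)
H(1/(-201 + 39))/z = (8 + √(-127 + 1/(-201 + 39))/8)/(64955/64) = (8 + √(-127 + 1/(-162))/8)*(64/64955) = (8 + √(-127 - 1/162)/8)*(64/64955) = (8 + √(-20575/162)/8)*(64/64955) = (8 + (5*I*√1646/18)/8)*(64/64955) = (8 + 5*I*√1646/144)*(64/64955) = 512/64955 + 4*I*√1646/116919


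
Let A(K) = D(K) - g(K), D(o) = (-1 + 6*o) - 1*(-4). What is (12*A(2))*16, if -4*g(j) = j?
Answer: 2976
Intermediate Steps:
g(j) = -j/4
D(o) = 3 + 6*o (D(o) = (-1 + 6*o) + 4 = 3 + 6*o)
A(K) = 3 + 25*K/4 (A(K) = (3 + 6*K) - (-1)*K/4 = (3 + 6*K) + K/4 = 3 + 25*K/4)
(12*A(2))*16 = (12*(3 + (25/4)*2))*16 = (12*(3 + 25/2))*16 = (12*(31/2))*16 = 186*16 = 2976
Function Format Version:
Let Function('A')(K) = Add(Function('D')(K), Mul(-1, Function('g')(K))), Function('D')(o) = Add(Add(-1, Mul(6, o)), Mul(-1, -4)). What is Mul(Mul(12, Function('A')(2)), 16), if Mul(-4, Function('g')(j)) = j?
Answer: 2976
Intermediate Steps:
Function('g')(j) = Mul(Rational(-1, 4), j)
Function('D')(o) = Add(3, Mul(6, o)) (Function('D')(o) = Add(Add(-1, Mul(6, o)), 4) = Add(3, Mul(6, o)))
Function('A')(K) = Add(3, Mul(Rational(25, 4), K)) (Function('A')(K) = Add(Add(3, Mul(6, K)), Mul(-1, Mul(Rational(-1, 4), K))) = Add(Add(3, Mul(6, K)), Mul(Rational(1, 4), K)) = Add(3, Mul(Rational(25, 4), K)))
Mul(Mul(12, Function('A')(2)), 16) = Mul(Mul(12, Add(3, Mul(Rational(25, 4), 2))), 16) = Mul(Mul(12, Add(3, Rational(25, 2))), 16) = Mul(Mul(12, Rational(31, 2)), 16) = Mul(186, 16) = 2976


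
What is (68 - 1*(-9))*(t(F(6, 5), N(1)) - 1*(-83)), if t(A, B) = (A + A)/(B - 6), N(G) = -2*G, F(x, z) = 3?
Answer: 25333/4 ≈ 6333.3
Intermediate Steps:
t(A, B) = 2*A/(-6 + B) (t(A, B) = (2*A)/(-6 + B) = 2*A/(-6 + B))
(68 - 1*(-9))*(t(F(6, 5), N(1)) - 1*(-83)) = (68 - 1*(-9))*(2*3/(-6 - 2*1) - 1*(-83)) = (68 + 9)*(2*3/(-6 - 2) + 83) = 77*(2*3/(-8) + 83) = 77*(2*3*(-⅛) + 83) = 77*(-¾ + 83) = 77*(329/4) = 25333/4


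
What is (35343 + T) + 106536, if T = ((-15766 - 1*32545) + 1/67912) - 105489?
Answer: -809578951/67912 ≈ -11921.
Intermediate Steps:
T = -10444865599/67912 (T = ((-15766 - 32545) + 1/67912) - 105489 = (-48311 + 1/67912) - 105489 = -3280896631/67912 - 105489 = -10444865599/67912 ≈ -1.5380e+5)
(35343 + T) + 106536 = (35343 - 10444865599/67912) + 106536 = -8044651783/67912 + 106536 = -809578951/67912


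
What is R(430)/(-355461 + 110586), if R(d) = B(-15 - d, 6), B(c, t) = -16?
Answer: 16/244875 ≈ 6.5339e-5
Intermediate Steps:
R(d) = -16
R(430)/(-355461 + 110586) = -16/(-355461 + 110586) = -16/(-244875) = -16*(-1/244875) = 16/244875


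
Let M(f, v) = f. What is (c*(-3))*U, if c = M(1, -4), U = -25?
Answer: 75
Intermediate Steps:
c = 1
(c*(-3))*U = (1*(-3))*(-25) = -3*(-25) = 75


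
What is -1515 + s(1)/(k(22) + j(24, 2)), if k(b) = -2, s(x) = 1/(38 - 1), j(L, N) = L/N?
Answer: -560549/370 ≈ -1515.0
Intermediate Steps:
s(x) = 1/37
-1515 + s(1)/(k(22) + j(24, 2)) = -1515 + 1/(37*(-2 + 24/2)) = -1515 + 1/(37*(-2 + 24*(½))) = -1515 + 1/(37*(-2 + 12)) = -1515 + (1/37)/10 = -1515 + (1/37)*(⅒) = -1515 + 1/370 = -560549/370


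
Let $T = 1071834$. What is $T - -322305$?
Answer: $1394139$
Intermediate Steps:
$T - -322305 = 1071834 - -322305 = 1071834 + \left(-1681197 + 2003502\right) = 1071834 + 322305 = 1394139$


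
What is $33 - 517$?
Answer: $-484$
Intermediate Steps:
$33 - 517 = -484$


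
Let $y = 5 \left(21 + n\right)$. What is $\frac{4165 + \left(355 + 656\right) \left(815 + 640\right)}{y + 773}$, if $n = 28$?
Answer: $\frac{737585}{509} \approx 1449.1$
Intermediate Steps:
$y = 245$ ($y = 5 \left(21 + 28\right) = 5 \cdot 49 = 245$)
$\frac{4165 + \left(355 + 656\right) \left(815 + 640\right)}{y + 773} = \frac{4165 + \left(355 + 656\right) \left(815 + 640\right)}{245 + 773} = \frac{4165 + 1011 \cdot 1455}{1018} = \left(4165 + 1471005\right) \frac{1}{1018} = 1475170 \cdot \frac{1}{1018} = \frac{737585}{509}$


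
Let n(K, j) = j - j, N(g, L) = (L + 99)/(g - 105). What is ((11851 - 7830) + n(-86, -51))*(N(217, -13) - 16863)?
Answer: -3796969985/56 ≈ -6.7803e+7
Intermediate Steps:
N(g, L) = (99 + L)/(-105 + g)
n(K, j) = 0
((11851 - 7830) + n(-86, -51))*(N(217, -13) - 16863) = ((11851 - 7830) + 0)*((99 - 13)/(-105 + 217) - 16863) = (4021 + 0)*(86/112 - 16863) = 4021*((1/112)*86 - 16863) = 4021*(43/56 - 16863) = 4021*(-944285/56) = -3796969985/56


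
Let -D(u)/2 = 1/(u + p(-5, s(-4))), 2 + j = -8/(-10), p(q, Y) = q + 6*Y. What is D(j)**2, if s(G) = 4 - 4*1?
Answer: 100/961 ≈ 0.10406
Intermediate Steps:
s(G) = 0 (s(G) = 4 - 4 = 0)
j = -6/5 (j = -2 - 8/(-10) = -2 - 8*(-1/10) = -2 + 4/5 = -6/5 ≈ -1.2000)
D(u) = -2/(-5 + u) (D(u) = -2/(u + (-5 + 6*0)) = -2/(u + (-5 + 0)) = -2/(u - 5) = -2/(-5 + u))
D(j)**2 = (-2/(-5 - 6/5))**2 = (-2/(-31/5))**2 = (-2*(-5/31))**2 = (10/31)**2 = 100/961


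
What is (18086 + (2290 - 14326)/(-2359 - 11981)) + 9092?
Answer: 32478713/1195 ≈ 27179.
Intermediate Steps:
(18086 + (2290 - 14326)/(-2359 - 11981)) + 9092 = (18086 - 12036/(-14340)) + 9092 = (18086 - 12036*(-1/14340)) + 9092 = (18086 + 1003/1195) + 9092 = 21613773/1195 + 9092 = 32478713/1195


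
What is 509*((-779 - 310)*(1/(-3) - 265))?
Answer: 147074532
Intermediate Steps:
509*((-779 - 310)*(1/(-3) - 265)) = 509*(-1089*(-⅓ - 265)) = 509*(-1089*(-796/3)) = 509*288948 = 147074532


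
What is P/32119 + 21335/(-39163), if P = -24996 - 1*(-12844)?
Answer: -1161167641/1257876397 ≈ -0.92312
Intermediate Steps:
P = -12152 (P = -24996 + 12844 = -12152)
P/32119 + 21335/(-39163) = -12152/32119 + 21335/(-39163) = -12152*1/32119 + 21335*(-1/39163) = -12152/32119 - 21335/39163 = -1161167641/1257876397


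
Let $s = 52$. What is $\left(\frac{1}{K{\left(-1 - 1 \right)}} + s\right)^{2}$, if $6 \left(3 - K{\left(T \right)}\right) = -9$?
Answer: $\frac{220900}{81} \approx 2727.2$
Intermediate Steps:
$K{\left(T \right)} = \frac{9}{2}$ ($K{\left(T \right)} = 3 - - \frac{3}{2} = 3 + \frac{3}{2} = \frac{9}{2}$)
$\left(\frac{1}{K{\left(-1 - 1 \right)}} + s\right)^{2} = \left(\frac{1}{\frac{9}{2}} + 52\right)^{2} = \left(\frac{2}{9} + 52\right)^{2} = \left(\frac{470}{9}\right)^{2} = \frac{220900}{81}$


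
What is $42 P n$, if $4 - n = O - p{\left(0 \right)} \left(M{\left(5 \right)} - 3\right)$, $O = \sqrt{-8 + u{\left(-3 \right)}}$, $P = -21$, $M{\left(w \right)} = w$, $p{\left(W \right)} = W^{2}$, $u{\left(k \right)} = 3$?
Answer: $-3528 + 882 i \sqrt{5} \approx -3528.0 + 1972.2 i$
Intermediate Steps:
$O = i \sqrt{5}$ ($O = \sqrt{-8 + 3} = \sqrt{-5} = i \sqrt{5} \approx 2.2361 i$)
$n = 4 - i \sqrt{5}$ ($n = 4 - \left(i \sqrt{5} - 0^{2} \left(5 - 3\right)\right) = 4 - \left(i \sqrt{5} - 0 \cdot 2\right) = 4 - \left(i \sqrt{5} - 0\right) = 4 - \left(i \sqrt{5} + 0\right) = 4 - i \sqrt{5} \approx 4.0 - 2.2361 i$)
$42 P n = 42 \left(-21\right) \left(4 - i \sqrt{5}\right) = - 882 \left(4 - i \sqrt{5}\right) = -3528 + 882 i \sqrt{5}$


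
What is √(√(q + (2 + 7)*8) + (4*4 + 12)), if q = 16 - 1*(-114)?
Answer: √(28 + √202) ≈ 6.4971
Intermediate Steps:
q = 130 (q = 16 + 114 = 130)
√(√(q + (2 + 7)*8) + (4*4 + 12)) = √(√(130 + (2 + 7)*8) + (4*4 + 12)) = √(√(130 + 9*8) + (16 + 12)) = √(√(130 + 72) + 28) = √(√202 + 28) = √(28 + √202)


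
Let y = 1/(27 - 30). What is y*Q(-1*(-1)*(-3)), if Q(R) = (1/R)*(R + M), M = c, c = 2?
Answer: -1/9 ≈ -0.11111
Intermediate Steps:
y = -1/3 (y = 1/(-3) = -1/3 ≈ -0.33333)
M = 2
Q(R) = (2 + R)/R (Q(R) = (1/R)*(R + 2) = (2 + R)/R)
y*Q(-1*(-1)*(-3)) = -(2 - 1*(-1)*(-3))/(3*(-1*(-1)*(-3))) = -(2 + 1*(-3))/(3*(1*(-3))) = -(2 - 3)/(3*(-3)) = -(-1)*(-1)/9 = -1/3*1/3 = -1/9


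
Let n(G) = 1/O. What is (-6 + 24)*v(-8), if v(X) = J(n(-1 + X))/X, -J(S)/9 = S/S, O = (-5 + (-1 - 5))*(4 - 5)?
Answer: 81/4 ≈ 20.250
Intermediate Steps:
O = 11 (O = (-5 - 6)*(-1) = -11*(-1) = 11)
n(G) = 1/11
J(S) = -9 (J(S) = -9*S/S = -9*1 = -9)
v(X) = -9/X
(-6 + 24)*v(-8) = (-6 + 24)*(-9/(-8)) = 18*(-9*(-1/8)) = 18*(9/8) = 81/4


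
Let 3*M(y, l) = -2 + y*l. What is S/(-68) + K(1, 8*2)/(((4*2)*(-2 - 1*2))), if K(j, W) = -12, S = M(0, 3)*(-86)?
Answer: -191/408 ≈ -0.46814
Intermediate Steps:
M(y, l) = -⅔ + l*y/3 (M(y, l) = (-2 + y*l)/3 = (-2 + l*y)/3 = -⅔ + l*y/3)
S = 172/3 (S = (-⅔ + (⅓)*3*0)*(-86) = (-⅔ + 0)*(-86) = -⅔*(-86) = 172/3 ≈ 57.333)
S/(-68) + K(1, 8*2)/(((4*2)*(-2 - 1*2))) = (172/3)/(-68) - 12*1/(8*(-2 - 1*2)) = (172/3)*(-1/68) - 12*1/(8*(-2 - 2)) = -43/51 - 12/(8*(-4)) = -43/51 - 12/(-32) = -43/51 - 12*(-1/32) = -43/51 + 3/8 = -191/408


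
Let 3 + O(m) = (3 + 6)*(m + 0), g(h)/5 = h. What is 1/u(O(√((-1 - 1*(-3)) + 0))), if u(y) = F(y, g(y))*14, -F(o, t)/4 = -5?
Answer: 1/280 ≈ 0.0035714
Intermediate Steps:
g(h) = 5*h
F(o, t) = 20 (F(o, t) = -4*(-5) = 20)
O(m) = -3 + 9*m (O(m) = -3 + (3 + 6)*(m + 0) = -3 + 9*m)
u(y) = 280 (u(y) = 20*14 = 280)
1/u(O(√((-1 - 1*(-3)) + 0))) = 1/280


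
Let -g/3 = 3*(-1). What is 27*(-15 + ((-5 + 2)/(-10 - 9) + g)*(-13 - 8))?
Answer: -106353/19 ≈ -5597.5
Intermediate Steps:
g = 9 (g = -9*(-1) = -3*(-3) = 9)
27*(-15 + ((-5 + 2)/(-10 - 9) + g)*(-13 - 8)) = 27*(-15 + ((-5 + 2)/(-10 - 9) + 9)*(-13 - 8)) = 27*(-15 + (-3/(-19) + 9)*(-21)) = 27*(-15 + (-3*(-1/19) + 9)*(-21)) = 27*(-15 + (3/19 + 9)*(-21)) = 27*(-15 + (174/19)*(-21)) = 27*(-15 - 3654/19) = 27*(-3939/19) = -106353/19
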